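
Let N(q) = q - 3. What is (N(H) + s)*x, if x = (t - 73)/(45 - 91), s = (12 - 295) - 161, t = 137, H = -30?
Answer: 15264/23 ≈ 663.65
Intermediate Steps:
N(q) = -3 + q
s = -444 (s = -283 - 161 = -444)
x = -32/23 (x = (137 - 73)/(45 - 91) = 64/(-46) = 64*(-1/46) = -32/23 ≈ -1.3913)
(N(H) + s)*x = ((-3 - 30) - 444)*(-32/23) = (-33 - 444)*(-32/23) = -477*(-32/23) = 15264/23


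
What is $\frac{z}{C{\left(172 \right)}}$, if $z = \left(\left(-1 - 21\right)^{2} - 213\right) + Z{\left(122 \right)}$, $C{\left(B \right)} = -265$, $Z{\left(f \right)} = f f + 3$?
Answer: $- \frac{286}{5} \approx -57.2$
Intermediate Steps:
$Z{\left(f \right)} = 3 + f^{2}$ ($Z{\left(f \right)} = f^{2} + 3 = 3 + f^{2}$)
$z = 15158$ ($z = \left(\left(-1 - 21\right)^{2} - 213\right) + \left(3 + 122^{2}\right) = \left(\left(-22\right)^{2} - 213\right) + \left(3 + 14884\right) = \left(484 - 213\right) + 14887 = 271 + 14887 = 15158$)
$\frac{z}{C{\left(172 \right)}} = \frac{15158}{-265} = 15158 \left(- \frac{1}{265}\right) = - \frac{286}{5}$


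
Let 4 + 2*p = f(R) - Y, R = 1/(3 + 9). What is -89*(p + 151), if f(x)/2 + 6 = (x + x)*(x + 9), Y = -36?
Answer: -1041389/72 ≈ -14464.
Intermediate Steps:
R = 1/12 ≈ 0.083333
f(x) = -12 + 4*x*(9 + x) (f(x) = -12 + 2*((x + x)*(x + 9)) = -12 + 2*((2*x)*(9 + x)) = -12 + 2*(2*x*(9 + x)) = -12 + 4*x*(9 + x))
p = 829/72 (p = -2 + ((-12 + 4*(1/12)**2 + 36*(1/12)) - 1*(-36))/2 = -2 + ((-12 + 4*(1/144) + 3) + 36)/2 = -2 + ((-12 + 1/36 + 3) + 36)/2 = -2 + (-323/36 + 36)/2 = -2 + (1/2)*(973/36) = -2 + 973/72 = 829/72 ≈ 11.514)
-89*(p + 151) = -89*(829/72 + 151) = -89*11701/72 = -1041389/72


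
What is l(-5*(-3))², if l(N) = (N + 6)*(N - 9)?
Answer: 15876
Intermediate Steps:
l(N) = (-9 + N)*(6 + N) (l(N) = (6 + N)*(-9 + N) = (-9 + N)*(6 + N))
l(-5*(-3))² = (-54 + (-5*(-3))² - (-15)*(-3))² = (-54 + 15² - 3*15)² = (-54 + 225 - 45)² = 126² = 15876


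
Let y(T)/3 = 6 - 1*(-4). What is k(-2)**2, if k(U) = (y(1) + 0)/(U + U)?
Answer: 225/4 ≈ 56.250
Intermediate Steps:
y(T) = 30 (y(T) = 3*(6 - 1*(-4)) = 3*(6 + 4) = 3*10 = 30)
k(U) = 15/U (k(U) = (30 + 0)/(U + U) = 30/((2*U)) = 30*(1/(2*U)) = 15/U)
k(-2)**2 = (15/(-2))**2 = (15*(-1/2))**2 = (-15/2)**2 = 225/4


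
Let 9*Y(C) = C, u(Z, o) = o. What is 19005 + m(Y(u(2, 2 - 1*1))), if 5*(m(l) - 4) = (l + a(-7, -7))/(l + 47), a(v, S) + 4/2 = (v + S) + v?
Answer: 20149437/1060 ≈ 19009.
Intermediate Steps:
Y(C) = C/9
a(v, S) = -2 + S + 2*v (a(v, S) = -2 + ((v + S) + v) = -2 + ((S + v) + v) = -2 + (S + 2*v) = -2 + S + 2*v)
m(l) = 4 + (-23 + l)/(5*(47 + l)) (m(l) = 4 + ((l + (-2 - 7 + 2*(-7)))/(l + 47))/5 = 4 + ((l + (-2 - 7 - 14))/(47 + l))/5 = 4 + ((l - 23)/(47 + l))/5 = 4 + ((-23 + l)/(47 + l))/5 = 4 + (-23 + l)/(5*(47 + l)))
19005 + m(Y(u(2, 2 - 1*1))) = 19005 + 7*(131 + 3*((2 - 1*1)/9))/(5*(47 + (2 - 1*1)/9)) = 19005 + 7*(131 + 3*((2 - 1)/9))/(5*(47 + (2 - 1)/9)) = 19005 + 7*(131 + 3*((⅑)*1))/(5*(47 + (⅑)*1)) = 19005 + 7*(131 + 3*(⅑))/(5*(47 + ⅑)) = 19005 + 7*(131 + ⅓)/(5*(424/9)) = 19005 + (7/5)*(9/424)*(394/3) = 19005 + 4137/1060 = 20149437/1060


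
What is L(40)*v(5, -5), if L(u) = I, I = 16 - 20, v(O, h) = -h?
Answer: -20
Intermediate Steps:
I = -4
L(u) = -4
L(40)*v(5, -5) = -(-4)*(-5) = -4*5 = -20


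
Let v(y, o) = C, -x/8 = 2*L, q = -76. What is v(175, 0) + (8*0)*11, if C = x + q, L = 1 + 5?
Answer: -172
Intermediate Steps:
L = 6
x = -96 (x = -16*6 = -8*12 = -96)
C = -172 (C = -96 - 76 = -172)
v(y, o) = -172
v(175, 0) + (8*0)*11 = -172 + (8*0)*11 = -172 + 0*11 = -172 + 0 = -172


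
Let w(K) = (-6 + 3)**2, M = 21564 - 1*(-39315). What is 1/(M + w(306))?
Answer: 1/60888 ≈ 1.6424e-5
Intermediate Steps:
M = 60879 (M = 21564 + 39315 = 60879)
w(K) = 9 (w(K) = (-3)**2 = 9)
1/(M + w(306)) = 1/(60879 + 9) = 1/60888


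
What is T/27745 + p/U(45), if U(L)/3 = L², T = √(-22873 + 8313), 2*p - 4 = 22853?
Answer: 7619/4050 + 4*I*√910/27745 ≈ 1.8812 + 0.0043491*I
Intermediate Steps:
p = 22857/2 (p = 2 + (½)*22853 = 2 + 22853/2 = 22857/2 ≈ 11429.)
T = 4*I*√910 (T = √(-14560) = 4*I*√910 ≈ 120.66*I)
U(L) = 3*L²
T/27745 + p/U(45) = (4*I*√910)/27745 + 22857/(2*((3*45²))) = (4*I*√910)*(1/27745) + 22857/(2*((3*2025))) = 4*I*√910/27745 + (22857/2)/6075 = 4*I*√910/27745 + (22857/2)*(1/6075) = 4*I*√910/27745 + 7619/4050 = 7619/4050 + 4*I*√910/27745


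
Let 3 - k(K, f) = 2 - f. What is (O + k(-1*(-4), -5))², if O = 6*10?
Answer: 3136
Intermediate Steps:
k(K, f) = 1 + f (k(K, f) = 3 - (2 - f) = 3 + (-2 + f) = 1 + f)
O = 60
(O + k(-1*(-4), -5))² = (60 + (1 - 5))² = (60 - 4)² = 56² = 3136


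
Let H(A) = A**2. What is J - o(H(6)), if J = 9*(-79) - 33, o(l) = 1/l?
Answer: -26785/36 ≈ -744.03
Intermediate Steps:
J = -744 (J = -711 - 33 = -744)
J - o(H(6)) = -744 - 1/(6**2) = -744 - 1/36 = -26785/36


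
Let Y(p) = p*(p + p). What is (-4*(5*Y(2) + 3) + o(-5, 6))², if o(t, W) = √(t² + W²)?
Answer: (172 - √61)² ≈ 26958.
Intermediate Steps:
Y(p) = 2*p² (Y(p) = p*(2*p) = 2*p²)
o(t, W) = √(W² + t²)
(-4*(5*Y(2) + 3) + o(-5, 6))² = (-4*(5*(2*2²) + 3) + √(6² + (-5)²))² = (-4*(5*(2*4) + 3) + √(36 + 25))² = (-4*(5*8 + 3) + √61)² = (-4*(40 + 3) + √61)² = (-4*43 + √61)² = (-172 + √61)²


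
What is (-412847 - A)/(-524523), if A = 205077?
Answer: 617924/524523 ≈ 1.1781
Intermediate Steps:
(-412847 - A)/(-524523) = (-412847 - 1*205077)/(-524523) = (-412847 - 205077)*(-1/524523) = -617924*(-1/524523) = 617924/524523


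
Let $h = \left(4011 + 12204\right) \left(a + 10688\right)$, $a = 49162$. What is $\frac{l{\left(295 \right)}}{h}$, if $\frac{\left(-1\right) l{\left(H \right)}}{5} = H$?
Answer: $- \frac{59}{38818710} \approx -1.5199 \cdot 10^{-6}$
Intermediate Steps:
$l{\left(H \right)} = - 5 H$
$h = 970467750$ ($h = \left(4011 + 12204\right) \left(49162 + 10688\right) = 16215 \cdot 59850 = 970467750$)
$\frac{l{\left(295 \right)}}{h} = \frac{\left(-5\right) 295}{970467750} = \left(-1475\right) \frac{1}{970467750} = - \frac{59}{38818710}$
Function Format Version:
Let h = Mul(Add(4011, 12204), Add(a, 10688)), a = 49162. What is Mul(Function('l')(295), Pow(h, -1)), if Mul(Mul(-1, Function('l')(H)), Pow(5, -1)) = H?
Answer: Rational(-59, 38818710) ≈ -1.5199e-6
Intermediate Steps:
Function('l')(H) = Mul(-5, H)
h = 970467750 (h = Mul(Add(4011, 12204), Add(49162, 10688)) = Mul(16215, 59850) = 970467750)
Mul(Function('l')(295), Pow(h, -1)) = Mul(Mul(-5, 295), Pow(970467750, -1)) = Mul(-1475, Rational(1, 970467750)) = Rational(-59, 38818710)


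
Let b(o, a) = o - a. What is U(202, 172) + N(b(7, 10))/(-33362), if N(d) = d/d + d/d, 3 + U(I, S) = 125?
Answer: 2035081/16681 ≈ 122.00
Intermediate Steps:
U(I, S) = 122 (U(I, S) = -3 + 125 = 122)
N(d) = 2 (N(d) = 1 + 1 = 2)
U(202, 172) + N(b(7, 10))/(-33362) = 122 + 2/(-33362) = 122 + 2*(-1/33362) = 122 - 1/16681 = 2035081/16681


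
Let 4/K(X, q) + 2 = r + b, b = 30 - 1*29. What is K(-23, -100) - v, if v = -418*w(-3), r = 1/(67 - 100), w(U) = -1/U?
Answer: 6908/51 ≈ 135.45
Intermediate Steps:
r = -1/33 (r = 1/(-33) = -1/33 ≈ -0.030303)
b = 1 (b = 30 - 29 = 1)
v = -418/3 (v = -(-418)/(-3) = -(-418)*(-1)/3 = -418*⅓ = -418/3 ≈ -139.33)
K(X, q) = -66/17 (K(X, q) = 4/(-2 + (-1/33 + 1)) = 4/(-2 + 32/33) = 4/(-34/33) = 4*(-33/34) = -66/17)
K(-23, -100) - v = -66/17 - 1*(-418/3) = -66/17 + 418/3 = 6908/51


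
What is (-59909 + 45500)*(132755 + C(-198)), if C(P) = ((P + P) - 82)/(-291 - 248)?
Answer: -1031042090007/539 ≈ -1.9129e+9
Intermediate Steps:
C(P) = 82/539 - 2*P/539 (C(P) = (2*P - 82)/(-539) = (-82 + 2*P)*(-1/539) = 82/539 - 2*P/539)
(-59909 + 45500)*(132755 + C(-198)) = (-59909 + 45500)*(132755 + (82/539 - 2/539*(-198))) = -14409*(132755 + (82/539 + 36/49)) = -14409*(132755 + 478/539) = -14409*71555423/539 = -1031042090007/539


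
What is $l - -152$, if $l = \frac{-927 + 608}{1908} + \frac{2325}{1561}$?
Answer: $\frac{456653117}{2978388} \approx 153.32$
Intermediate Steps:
$l = \frac{3938141}{2978388}$ ($l = \left(-319\right) \frac{1}{1908} + 2325 \cdot \frac{1}{1561} = - \frac{319}{1908} + \frac{2325}{1561} = \frac{3938141}{2978388} \approx 1.3222$)
$l - -152 = \frac{3938141}{2978388} - -152 = \frac{3938141}{2978388} + \left(-32 + 184\right) = \frac{3938141}{2978388} + 152 = \frac{456653117}{2978388}$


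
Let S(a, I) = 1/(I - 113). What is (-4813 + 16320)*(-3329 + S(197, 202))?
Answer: -3409293960/89 ≈ -3.8307e+7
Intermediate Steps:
S(a, I) = 1/(-113 + I)
(-4813 + 16320)*(-3329 + S(197, 202)) = (-4813 + 16320)*(-3329 + 1/(-113 + 202)) = 11507*(-3329 + 1/89) = 11507*(-296280/89) = -3409293960/89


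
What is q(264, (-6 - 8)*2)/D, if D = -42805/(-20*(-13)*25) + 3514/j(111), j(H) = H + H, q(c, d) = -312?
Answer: -45021600/1333829 ≈ -33.754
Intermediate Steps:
j(H) = 2*H
D = 1333829/144300 (D = -42805/(-20*(-13)*25) + 3514/((2*111)) = -42805/(260*25) + 3514/222 = -42805/6500 + 3514*(1/222) = -42805*1/6500 + 1757/111 = -8561/1300 + 1757/111 = 1333829/144300 ≈ 9.2434)
q(264, (-6 - 8)*2)/D = -312/1333829/144300 = -312*144300/1333829 = -45021600/1333829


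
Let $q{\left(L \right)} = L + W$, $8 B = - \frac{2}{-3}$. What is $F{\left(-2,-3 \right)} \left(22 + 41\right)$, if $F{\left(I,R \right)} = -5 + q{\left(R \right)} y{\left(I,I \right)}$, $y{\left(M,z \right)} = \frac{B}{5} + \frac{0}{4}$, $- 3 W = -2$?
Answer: $- \frac{6349}{20} \approx -317.45$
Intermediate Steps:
$B = \frac{1}{12}$ ($B = \frac{\left(-2\right) \frac{1}{-3}}{8} = \frac{\left(-2\right) \left(- \frac{1}{3}\right)}{8} = \frac{1}{8} \cdot \frac{2}{3} = \frac{1}{12} \approx 0.083333$)
$W = \frac{2}{3}$ ($W = \left(- \frac{1}{3}\right) \left(-2\right) = \frac{2}{3} \approx 0.66667$)
$q{\left(L \right)} = \frac{2}{3} + L$ ($q{\left(L \right)} = L + \frac{2}{3} = \frac{2}{3} + L$)
$y{\left(M,z \right)} = \frac{1}{60}$ ($y{\left(M,z \right)} = \frac{1}{12 \cdot 5} + \frac{0}{4} = \frac{1}{12} \cdot \frac{1}{5} + 0 \cdot \frac{1}{4} = \frac{1}{60} + 0 = \frac{1}{60}$)
$F{\left(I,R \right)} = - \frac{449}{90} + \frac{R}{60}$ ($F{\left(I,R \right)} = -5 + \left(\frac{2}{3} + R\right) \frac{1}{60} = -5 + \left(\frac{1}{90} + \frac{R}{60}\right) = - \frac{449}{90} + \frac{R}{60}$)
$F{\left(-2,-3 \right)} \left(22 + 41\right) = \left(- \frac{449}{90} + \frac{1}{60} \left(-3\right)\right) \left(22 + 41\right) = \left(- \frac{449}{90} - \frac{1}{20}\right) 63 = \left(- \frac{907}{180}\right) 63 = - \frac{6349}{20}$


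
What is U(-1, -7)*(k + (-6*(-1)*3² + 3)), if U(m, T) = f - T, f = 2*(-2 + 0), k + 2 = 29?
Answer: 252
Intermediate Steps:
k = 27 (k = -2 + 29 = 27)
f = -4 (f = 2*(-2) = -4)
U(m, T) = -4 - T
U(-1, -7)*(k + (-6*(-1)*3² + 3)) = (-4 - 1*(-7))*(27 + (-6*(-1)*3² + 3)) = (-4 + 7)*(27 + (-(-6)*9 + 3)) = 3*(27 + (-1*(-54) + 3)) = 3*(27 + (54 + 3)) = 3*(27 + 57) = 3*84 = 252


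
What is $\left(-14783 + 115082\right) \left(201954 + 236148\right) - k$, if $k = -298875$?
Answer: $43941491373$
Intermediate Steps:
$\left(-14783 + 115082\right) \left(201954 + 236148\right) - k = \left(-14783 + 115082\right) \left(201954 + 236148\right) - -298875 = 100299 \cdot 438102 + 298875 = 43941192498 + 298875 = 43941491373$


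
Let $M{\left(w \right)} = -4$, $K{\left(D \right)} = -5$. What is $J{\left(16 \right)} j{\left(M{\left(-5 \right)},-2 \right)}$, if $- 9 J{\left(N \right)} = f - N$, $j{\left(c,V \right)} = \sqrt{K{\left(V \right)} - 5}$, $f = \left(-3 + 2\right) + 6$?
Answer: $\frac{11 i \sqrt{10}}{9} \approx 3.865 i$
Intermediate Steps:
$f = 5$ ($f = -1 + 6 = 5$)
$j{\left(c,V \right)} = i \sqrt{10}$ ($j{\left(c,V \right)} = \sqrt{-5 - 5} = \sqrt{-10} = i \sqrt{10}$)
$J{\left(N \right)} = - \frac{5}{9} + \frac{N}{9}$ ($J{\left(N \right)} = - \frac{5 - N}{9} = - \frac{5}{9} + \frac{N}{9}$)
$J{\left(16 \right)} j{\left(M{\left(-5 \right)},-2 \right)} = \left(- \frac{5}{9} + \frac{1}{9} \cdot 16\right) i \sqrt{10} = \left(- \frac{5}{9} + \frac{16}{9}\right) i \sqrt{10} = \frac{11 i \sqrt{10}}{9}$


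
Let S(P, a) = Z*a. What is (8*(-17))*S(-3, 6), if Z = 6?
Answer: -4896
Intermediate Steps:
S(P, a) = 6*a
(8*(-17))*S(-3, 6) = (8*(-17))*(6*6) = -136*36 = -4896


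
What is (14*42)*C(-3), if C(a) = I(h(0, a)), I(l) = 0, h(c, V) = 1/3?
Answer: 0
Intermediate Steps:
h(c, V) = ⅓
C(a) = 0
(14*42)*C(-3) = (14*42)*0 = 588*0 = 0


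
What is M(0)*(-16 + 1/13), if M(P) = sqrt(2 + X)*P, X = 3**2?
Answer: 0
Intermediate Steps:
X = 9
M(P) = P*sqrt(11) (M(P) = sqrt(2 + 9)*P = sqrt(11)*P = P*sqrt(11))
M(0)*(-16 + 1/13) = (0*sqrt(11))*(-16 + 1/13) = 0*(-16 + 1/13) = 0*(-207/13) = 0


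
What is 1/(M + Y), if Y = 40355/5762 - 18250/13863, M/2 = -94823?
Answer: -79878606/15148203828611 ≈ -5.2731e-6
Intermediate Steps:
M = -189646 (M = 2*(-94823) = -189646)
Y = 454284865/79878606 (Y = 40355*(1/5762) - 18250*1/13863 = 40355/5762 - 18250/13863 = 454284865/79878606 ≈ 5.6872)
1/(M + Y) = 1/(-189646 + 454284865/79878606) = 1/(-15148203828611/79878606) = -79878606/15148203828611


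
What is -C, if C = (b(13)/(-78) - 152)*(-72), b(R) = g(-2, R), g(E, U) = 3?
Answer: -142308/13 ≈ -10947.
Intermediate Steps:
b(R) = 3
C = 142308/13 (C = (3/(-78) - 152)*(-72) = (3*(-1/78) - 152)*(-72) = (-1/26 - 152)*(-72) = -3953/26*(-72) = 142308/13 ≈ 10947.)
-C = -1*142308/13 = -142308/13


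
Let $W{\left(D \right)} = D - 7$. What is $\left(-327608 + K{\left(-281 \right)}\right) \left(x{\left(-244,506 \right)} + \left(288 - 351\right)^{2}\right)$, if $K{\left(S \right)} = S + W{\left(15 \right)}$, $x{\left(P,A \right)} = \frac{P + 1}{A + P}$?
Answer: $- \frac{340876563435}{262} \approx -1.3011 \cdot 10^{9}$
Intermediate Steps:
$W{\left(D \right)} = -7 + D$ ($W{\left(D \right)} = D - 7 = -7 + D$)
$x{\left(P,A \right)} = \frac{1 + P}{A + P}$
$K{\left(S \right)} = 8 + S$ ($K{\left(S \right)} = S + \left(-7 + 15\right) = S + 8 = 8 + S$)
$\left(-327608 + K{\left(-281 \right)}\right) \left(x{\left(-244,506 \right)} + \left(288 - 351\right)^{2}\right) = \left(-327608 + \left(8 - 281\right)\right) \left(\frac{1 - 244}{506 - 244} + \left(288 - 351\right)^{2}\right) = \left(-327608 - 273\right) \left(\frac{1}{262} \left(-243\right) + \left(-63\right)^{2}\right) = - 327881 \left(\frac{1}{262} \left(-243\right) + 3969\right) = - 327881 \left(- \frac{243}{262} + 3969\right) = \left(-327881\right) \frac{1039635}{262} = - \frac{340876563435}{262}$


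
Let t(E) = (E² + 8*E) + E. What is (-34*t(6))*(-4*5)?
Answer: 61200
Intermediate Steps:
t(E) = E² + 9*E
(-34*t(6))*(-4*5) = (-204*(9 + 6))*(-4*5) = -204*15*(-20) = -34*90*(-20) = -3060*(-20) = 61200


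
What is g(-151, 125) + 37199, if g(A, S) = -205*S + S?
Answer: 11699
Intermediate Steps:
g(A, S) = -204*S
g(-151, 125) + 37199 = -204*125 + 37199 = -25500 + 37199 = 11699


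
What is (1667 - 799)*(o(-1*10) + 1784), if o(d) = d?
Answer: 1539832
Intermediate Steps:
(1667 - 799)*(o(-1*10) + 1784) = (1667 - 799)*(-1*10 + 1784) = 868*(-10 + 1784) = 868*1774 = 1539832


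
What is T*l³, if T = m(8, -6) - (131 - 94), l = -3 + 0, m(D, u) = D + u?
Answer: 945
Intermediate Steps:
l = -3
T = -35 (T = (8 - 6) - (131 - 94) = 2 - 1*37 = 2 - 37 = -35)
T*l³ = -35*(-3)³ = -35*(-27) = 945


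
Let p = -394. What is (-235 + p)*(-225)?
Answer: 141525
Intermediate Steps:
(-235 + p)*(-225) = (-235 - 394)*(-225) = -629*(-225) = 141525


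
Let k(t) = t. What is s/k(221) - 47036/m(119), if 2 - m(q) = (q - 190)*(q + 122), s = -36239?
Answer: -630552963/3781973 ≈ -166.73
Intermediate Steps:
m(q) = 2 - (-190 + q)*(122 + q) (m(q) = 2 - (q - 190)*(q + 122) = 2 - (-190 + q)*(122 + q))
s/k(221) - 47036/m(119) = -36239/221 - 47036/(23182 - 1*119² + 68*119) = -36239*1/221 - 47036/(23182 - 1*14161 + 8092) = -36239/221 - 47036/(23182 - 14161 + 8092) = -36239/221 - 47036/17113 = -630552963/3781973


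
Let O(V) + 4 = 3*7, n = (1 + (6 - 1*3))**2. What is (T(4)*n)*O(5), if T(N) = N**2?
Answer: 4352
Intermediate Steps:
n = 16 (n = (1 + (6 - 3))**2 = (1 + 3)**2 = 4**2 = 16)
O(V) = 17 (O(V) = -4 + 3*7 = -4 + 21 = 17)
(T(4)*n)*O(5) = (4**2*16)*17 = (16*16)*17 = 256*17 = 4352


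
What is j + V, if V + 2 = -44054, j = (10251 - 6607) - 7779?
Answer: -48191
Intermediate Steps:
j = -4135 (j = 3644 - 7779 = -4135)
V = -44056 (V = -2 - 44054 = -44056)
j + V = -4135 - 44056 = -48191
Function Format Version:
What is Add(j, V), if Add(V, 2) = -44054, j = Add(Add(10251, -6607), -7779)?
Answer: -48191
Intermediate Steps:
j = -4135 (j = Add(3644, -7779) = -4135)
V = -44056 (V = Add(-2, -44054) = -44056)
Add(j, V) = Add(-4135, -44056) = -48191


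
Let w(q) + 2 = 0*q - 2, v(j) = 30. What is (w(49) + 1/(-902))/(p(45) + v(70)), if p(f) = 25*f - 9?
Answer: -1203/344564 ≈ -0.0034914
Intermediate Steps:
p(f) = -9 + 25*f
w(q) = -4 (w(q) = -2 + (0*q - 2) = -2 + (0 - 2) = -2 - 2 = -4)
(w(49) + 1/(-902))/(p(45) + v(70)) = (-4 + 1/(-902))/((-9 + 25*45) + 30) = (-4 - 1/902)/((-9 + 1125) + 30) = -3609/(902*(1116 + 30)) = -3609/902/1146 = -3609/902*1/1146 = -1203/344564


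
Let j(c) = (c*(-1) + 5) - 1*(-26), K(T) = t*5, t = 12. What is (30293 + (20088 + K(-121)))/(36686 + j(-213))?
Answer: 50441/36930 ≈ 1.3659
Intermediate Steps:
K(T) = 60 (K(T) = 12*5 = 60)
j(c) = 31 - c (j(c) = (-c + 5) + 26 = (5 - c) + 26 = 31 - c)
(30293 + (20088 + K(-121)))/(36686 + j(-213)) = (30293 + (20088 + 60))/(36686 + (31 - 1*(-213))) = (30293 + 20148)/(36686 + (31 + 213)) = 50441/(36686 + 244) = 50441/36930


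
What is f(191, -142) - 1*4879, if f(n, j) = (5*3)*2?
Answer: -4849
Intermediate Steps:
f(n, j) = 30 (f(n, j) = 15*2 = 30)
f(191, -142) - 1*4879 = 30 - 1*4879 = 30 - 4879 = -4849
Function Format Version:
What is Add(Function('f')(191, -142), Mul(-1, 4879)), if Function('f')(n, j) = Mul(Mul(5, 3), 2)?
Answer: -4849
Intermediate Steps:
Function('f')(n, j) = 30 (Function('f')(n, j) = Mul(15, 2) = 30)
Add(Function('f')(191, -142), Mul(-1, 4879)) = Add(30, Mul(-1, 4879)) = Add(30, -4879) = -4849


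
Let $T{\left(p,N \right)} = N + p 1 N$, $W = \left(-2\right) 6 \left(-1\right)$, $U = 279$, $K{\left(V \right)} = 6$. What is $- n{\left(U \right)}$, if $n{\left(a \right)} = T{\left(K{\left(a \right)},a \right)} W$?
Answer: $-23436$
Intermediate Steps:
$W = 12$ ($W = \left(-12\right) \left(-1\right) = 12$)
$T{\left(p,N \right)} = N + N p$ ($T{\left(p,N \right)} = N + p N = N + N p$)
$n{\left(a \right)} = 84 a$ ($n{\left(a \right)} = a \left(1 + 6\right) 12 = a 7 \cdot 12 = 7 a 12 = 84 a$)
$- n{\left(U \right)} = - 84 \cdot 279 = \left(-1\right) 23436 = -23436$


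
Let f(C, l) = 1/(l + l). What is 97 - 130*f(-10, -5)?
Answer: 110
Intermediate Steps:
f(C, l) = 1/(2*l)
97 - 130*f(-10, -5) = 97 - 65/(-5) = 97 - 65*(-1)/5 = 97 - 130*(-⅒) = 97 + 13 = 110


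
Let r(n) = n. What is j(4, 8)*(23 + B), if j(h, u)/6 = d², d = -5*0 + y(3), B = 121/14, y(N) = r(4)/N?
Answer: 7088/21 ≈ 337.52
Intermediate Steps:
y(N) = 4/N
B = 121/14 (B = 121*(1/14) = 121/14 ≈ 8.6429)
d = 4/3 (d = -5*0 + 4/3 = 0 + 4*(⅓) = 0 + 4/3 = 4/3 ≈ 1.3333)
j(h, u) = 32/3 (j(h, u) = 6*(4/3)² = 6*(16/9) = 32/3)
j(4, 8)*(23 + B) = 32*(23 + 121/14)/3 = (32/3)*(443/14) = 7088/21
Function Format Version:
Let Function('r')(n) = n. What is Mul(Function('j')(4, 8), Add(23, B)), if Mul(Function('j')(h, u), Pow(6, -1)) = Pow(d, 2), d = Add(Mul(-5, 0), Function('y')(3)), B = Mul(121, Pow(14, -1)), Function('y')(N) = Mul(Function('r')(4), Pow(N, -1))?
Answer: Rational(7088, 21) ≈ 337.52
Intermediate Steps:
Function('y')(N) = Mul(4, Pow(N, -1))
B = Rational(121, 14) (B = Mul(121, Rational(1, 14)) = Rational(121, 14) ≈ 8.6429)
d = Rational(4, 3) (d = Add(Mul(-5, 0), Mul(4, Pow(3, -1))) = Add(0, Mul(4, Rational(1, 3))) = Add(0, Rational(4, 3)) = Rational(4, 3) ≈ 1.3333)
Function('j')(h, u) = Rational(32, 3) (Function('j')(h, u) = Mul(6, Pow(Rational(4, 3), 2)) = Mul(6, Rational(16, 9)) = Rational(32, 3))
Mul(Function('j')(4, 8), Add(23, B)) = Mul(Rational(32, 3), Add(23, Rational(121, 14))) = Mul(Rational(32, 3), Rational(443, 14)) = Rational(7088, 21)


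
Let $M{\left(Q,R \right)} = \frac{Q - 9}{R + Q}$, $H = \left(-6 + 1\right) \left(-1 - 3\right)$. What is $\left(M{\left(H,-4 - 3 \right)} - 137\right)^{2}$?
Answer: $\frac{3132900}{169} \approx 18538.0$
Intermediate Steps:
$H = 20$ ($H = \left(-5\right) \left(-4\right) = 20$)
$M{\left(Q,R \right)} = \frac{-9 + Q}{Q + R}$
$\left(M{\left(H,-4 - 3 \right)} - 137\right)^{2} = \left(\frac{-9 + 20}{20 - 7} - 137\right)^{2} = \left(\frac{1}{20 - 7} \cdot 11 - 137\right)^{2} = \left(\frac{1}{13} \cdot 11 - 137\right)^{2} = \left(\frac{11}{13} - 137\right)^{2} = \left(- \frac{1770}{13}\right)^{2} = \frac{3132900}{169}$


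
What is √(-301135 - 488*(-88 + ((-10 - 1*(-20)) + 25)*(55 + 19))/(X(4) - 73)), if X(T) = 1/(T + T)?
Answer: I*√96657841951/583 ≈ 533.27*I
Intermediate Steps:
X(T) = 1/(2*T)
√(-301135 - 488*(-88 + ((-10 - 1*(-20)) + 25)*(55 + 19))/(X(4) - 73)) = √(-301135 - 488*(-88 + ((-10 - 1*(-20)) + 25)*(55 + 19))/((½)/4 - 73)) = √(-301135 - 488*(-88 + ((-10 + 20) + 25)*74)/((½)*(¼) - 73)) = √(-301135 - 488*(-88 + (10 + 25)*74)/(⅛ - 73)) = √(-301135 - 488*(-88 + 35*74)/(-583/8)) = √(-301135 - 488*(-88 + 2590)*(-8)/583) = √(-301135 - 1220976*(-8)/583) = √(-301135 - 488*(-20016/583)) = √(-301135 + 9767808/583) = √(-165793897/583) = I*√96657841951/583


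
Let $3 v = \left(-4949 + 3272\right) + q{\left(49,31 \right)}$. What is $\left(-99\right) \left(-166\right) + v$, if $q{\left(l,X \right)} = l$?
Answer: $\frac{47674}{3} \approx 15891.0$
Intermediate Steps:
$v = - \frac{1628}{3}$ ($v = \frac{\left(-4949 + 3272\right) + 49}{3} = \frac{-1677 + 49}{3} = \frac{1}{3} \left(-1628\right) = - \frac{1628}{3} \approx -542.67$)
$\left(-99\right) \left(-166\right) + v = \left(-99\right) \left(-166\right) - \frac{1628}{3} = 16434 - \frac{1628}{3} = \frac{47674}{3}$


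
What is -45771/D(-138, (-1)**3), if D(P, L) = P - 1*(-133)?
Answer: 45771/5 ≈ 9154.2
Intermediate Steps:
D(P, L) = 133 + P (D(P, L) = P + 133 = 133 + P)
-45771/D(-138, (-1)**3) = -45771/(133 - 138) = -45771/(-5) = -45771*(-1/5) = 45771/5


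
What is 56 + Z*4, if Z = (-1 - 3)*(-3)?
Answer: 104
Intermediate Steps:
Z = 12 (Z = -4*(-3) = 12)
56 + Z*4 = 56 + 12*4 = 56 + 48 = 104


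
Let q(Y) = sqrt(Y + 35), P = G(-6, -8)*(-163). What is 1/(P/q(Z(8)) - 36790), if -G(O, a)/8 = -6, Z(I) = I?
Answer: -790985/29069730662 + 1956*sqrt(43)/14534865331 ≈ -2.6327e-5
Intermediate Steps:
G(O, a) = 48 (G(O, a) = -8*(-6) = 48)
P = -7824 (P = 48*(-163) = -7824)
q(Y) = sqrt(35 + Y)
1/(P/q(Z(8)) - 36790) = 1/(-7824/sqrt(35 + 8) - 36790) = 1/(-7824*sqrt(43)/43 - 36790) = 1/(-36790 - 7824*sqrt(43)/43)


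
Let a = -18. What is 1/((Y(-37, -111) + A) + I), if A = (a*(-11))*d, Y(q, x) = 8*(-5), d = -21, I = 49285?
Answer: 1/45087 ≈ 2.2179e-5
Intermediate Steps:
Y(q, x) = -40
A = -4158 (A = -18*(-11)*(-21) = 198*(-21) = -4158)
1/((Y(-37, -111) + A) + I) = 1/((-40 - 4158) + 49285) = 1/(-4198 + 49285) = 1/45087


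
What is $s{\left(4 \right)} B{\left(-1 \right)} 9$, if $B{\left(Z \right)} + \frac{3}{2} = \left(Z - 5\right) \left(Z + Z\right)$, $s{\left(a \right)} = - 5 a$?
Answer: $-1890$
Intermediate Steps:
$B{\left(Z \right)} = - \frac{3}{2} + 2 Z \left(-5 + Z\right)$ ($B{\left(Z \right)} = - \frac{3}{2} + \left(Z - 5\right) \left(Z + Z\right) = - \frac{3}{2} + \left(-5 + Z\right) 2 Z = - \frac{3}{2} + 2 Z \left(-5 + Z\right)$)
$s{\left(4 \right)} B{\left(-1 \right)} 9 = \left(-5\right) 4 \left(- \frac{3}{2} - -10 + 2 \left(-1\right)^{2}\right) 9 = - 20 \left(- \frac{3}{2} + 10 + 2 \cdot 1\right) 9 = - 20 \left(- \frac{3}{2} + 10 + 2\right) 9 = \left(-20\right) \frac{21}{2} \cdot 9 = \left(-210\right) 9 = -1890$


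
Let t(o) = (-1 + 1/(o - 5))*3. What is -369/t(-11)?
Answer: 1968/17 ≈ 115.76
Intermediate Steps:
t(o) = -3 + 3/(-5 + o) (t(o) = (-1 + 1/(-5 + o))*3 = -3 + 3/(-5 + o))
-369/t(-11) = -369*(-5 - 11)/(3*(6 - 1*(-11))) = -369*(-16/(3*(6 + 11))) = -369/(3*(-1/16)*17) = -369/(-51/16) = -369*(-16/51) = 1968/17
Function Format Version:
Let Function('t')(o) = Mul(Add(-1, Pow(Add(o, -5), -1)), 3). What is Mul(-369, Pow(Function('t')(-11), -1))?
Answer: Rational(1968, 17) ≈ 115.76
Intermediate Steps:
Function('t')(o) = Add(-3, Mul(3, Pow(Add(-5, o), -1))) (Function('t')(o) = Mul(Add(-1, Pow(Add(-5, o), -1)), 3) = Add(-3, Mul(3, Pow(Add(-5, o), -1))))
Mul(-369, Pow(Function('t')(-11), -1)) = Mul(-369, Pow(Mul(3, Pow(Add(-5, -11), -1), Add(6, Mul(-1, -11))), -1)) = Mul(-369, Pow(Mul(3, Pow(-16, -1), Add(6, 11)), -1)) = Mul(-369, Pow(Mul(3, Rational(-1, 16), 17), -1)) = Mul(-369, Pow(Rational(-51, 16), -1)) = Mul(-369, Rational(-16, 51)) = Rational(1968, 17)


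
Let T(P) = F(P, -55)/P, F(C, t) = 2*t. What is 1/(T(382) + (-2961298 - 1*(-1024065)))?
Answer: -191/370011558 ≈ -5.1620e-7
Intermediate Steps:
T(P) = -110/P (T(P) = (2*(-55))/P = -110/P)
1/(T(382) + (-2961298 - 1*(-1024065))) = 1/(-110/382 + (-2961298 - 1*(-1024065))) = 1/(-110*1/382 + (-2961298 + 1024065)) = 1/(-55/191 - 1937233) = 1/(-370011558/191) = -191/370011558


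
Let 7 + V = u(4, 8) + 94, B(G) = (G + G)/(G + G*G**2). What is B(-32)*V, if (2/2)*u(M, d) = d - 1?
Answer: 188/1025 ≈ 0.18341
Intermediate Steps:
u(M, d) = -1 + d (u(M, d) = d - 1 = -1 + d)
B(G) = 2*G/(G + G**3) (B(G) = (2*G)/(G + G**3) = 2*G/(G + G**3))
V = 94 (V = -7 + ((-1 + 8) + 94) = -7 + (7 + 94) = -7 + 101 = 94)
B(-32)*V = (2/(1 + (-32)**2))*94 = (2/(1 + 1024))*94 = (2/1025)*94 = 188/1025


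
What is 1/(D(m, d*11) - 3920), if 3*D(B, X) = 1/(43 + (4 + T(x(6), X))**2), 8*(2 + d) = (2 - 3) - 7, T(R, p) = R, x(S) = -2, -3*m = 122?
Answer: -141/552719 ≈ -0.00025510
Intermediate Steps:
m = -122/3 (m = -1/3*122 = -122/3 ≈ -40.667)
d = -3 (d = -2 + ((2 - 3) - 7)/8 = -2 + (-1 - 7)/8 = -2 + (1/8)*(-8) = -2 - 1 = -3)
D(B, X) = 1/141 (D(B, X) = 1/(3*(43 + (4 - 2)**2)) = 1/(3*(43 + 2**2)) = 1/(3*(43 + 4)) = (1/3)/47 = (1/3)*(1/47) = 1/141)
1/(D(m, d*11) - 3920) = 1/(1/141 - 3920) = 1/(-552719/141) = -141/552719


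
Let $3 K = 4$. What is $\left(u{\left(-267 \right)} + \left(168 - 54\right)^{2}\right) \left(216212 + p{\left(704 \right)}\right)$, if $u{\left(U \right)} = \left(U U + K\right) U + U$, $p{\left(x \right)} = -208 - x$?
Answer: $-4095391387000$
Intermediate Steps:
$K = \frac{4}{3}$ ($K = \frac{1}{3} \cdot 4 = \frac{4}{3} \approx 1.3333$)
$u{\left(U \right)} = U + U \left(\frac{4}{3} + U^{2}\right)$ ($u{\left(U \right)} = \left(U U + \frac{4}{3}\right) U + U = \left(U^{2} + \frac{4}{3}\right) U + U = \left(\frac{4}{3} + U^{2}\right) U + U = U \left(\frac{4}{3} + U^{2}\right) + U = U + U \left(\frac{4}{3} + U^{2}\right)$)
$\left(u{\left(-267 \right)} + \left(168 - 54\right)^{2}\right) \left(216212 + p{\left(704 \right)}\right) = \left(- 267 \left(\frac{7}{3} + \left(-267\right)^{2}\right) + \left(168 - 54\right)^{2}\right) \left(216212 - 912\right) = \left(- 267 \left(\frac{7}{3} + 71289\right) + 114^{2}\right) \left(216212 - 912\right) = \left(\left(-267\right) \frac{213874}{3} + 12996\right) \left(216212 - 912\right) = \left(-19034786 + 12996\right) 215300 = \left(-19021790\right) 215300 = -4095391387000$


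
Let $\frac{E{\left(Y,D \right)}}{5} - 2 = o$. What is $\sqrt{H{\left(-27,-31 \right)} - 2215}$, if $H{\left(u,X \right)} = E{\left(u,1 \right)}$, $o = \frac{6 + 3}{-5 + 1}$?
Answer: $\frac{3 i \sqrt{985}}{2} \approx 47.077 i$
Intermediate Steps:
$o = - \frac{9}{4}$ ($o = \frac{9}{-4} = 9 \left(- \frac{1}{4}\right) = - \frac{9}{4} \approx -2.25$)
$E{\left(Y,D \right)} = - \frac{5}{4}$ ($E{\left(Y,D \right)} = 10 + 5 \left(- \frac{9}{4}\right) = 10 - \frac{45}{4} = - \frac{5}{4}$)
$H{\left(u,X \right)} = - \frac{5}{4}$
$\sqrt{H{\left(-27,-31 \right)} - 2215} = \sqrt{- \frac{5}{4} - 2215} = \sqrt{- \frac{8865}{4}} = \frac{3 i \sqrt{985}}{2}$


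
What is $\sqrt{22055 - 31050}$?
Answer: $i \sqrt{8995} \approx 94.842 i$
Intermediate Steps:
$\sqrt{22055 - 31050} = \sqrt{-8995} = i \sqrt{8995}$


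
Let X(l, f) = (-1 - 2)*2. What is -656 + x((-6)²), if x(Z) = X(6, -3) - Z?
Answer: -698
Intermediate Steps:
X(l, f) = -6 (X(l, f) = -3*2 = -6)
x(Z) = -6 - Z
-656 + x((-6)²) = -656 + (-6 - 1*(-6)²) = -656 + (-6 - 1*36) = -656 + (-6 - 36) = -656 - 42 = -698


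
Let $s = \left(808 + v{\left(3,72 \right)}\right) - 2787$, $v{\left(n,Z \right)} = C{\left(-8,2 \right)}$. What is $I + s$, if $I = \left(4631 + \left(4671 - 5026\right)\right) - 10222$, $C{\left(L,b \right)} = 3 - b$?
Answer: $-7924$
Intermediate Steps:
$v{\left(n,Z \right)} = 1$ ($v{\left(n,Z \right)} = 3 - 2 = 1$)
$I = -5946$ ($I = \left(4631 + \left(4671 - 5026\right)\right) - 10222 = \left(4631 - 355\right) - 10222 = 4276 - 10222 = -5946$)
$s = -1978$ ($s = \left(808 + 1\right) - 2787 = 809 - 2787 = -1978$)
$I + s = -5946 - 1978 = -7924$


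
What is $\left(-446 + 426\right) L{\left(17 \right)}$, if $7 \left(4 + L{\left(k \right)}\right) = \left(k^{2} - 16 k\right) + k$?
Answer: $- \frac{120}{7} \approx -17.143$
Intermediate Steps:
$L{\left(k \right)} = -4 - \frac{15 k}{7} + \frac{k^{2}}{7}$ ($L{\left(k \right)} = -4 + \frac{\left(k^{2} - 16 k\right) + k}{7} = -4 + \frac{k^{2} - 15 k}{7} = -4 + \left(- \frac{15 k}{7} + \frac{k^{2}}{7}\right) = -4 - \frac{15 k}{7} + \frac{k^{2}}{7}$)
$\left(-446 + 426\right) L{\left(17 \right)} = \left(-446 + 426\right) \left(-4 - \frac{255}{7} + \frac{17^{2}}{7}\right) = - 20 \left(-4 - \frac{255}{7} + \frac{1}{7} \cdot 289\right) = - 20 \left(-4 - \frac{255}{7} + \frac{289}{7}\right) = \left(-20\right) \frac{6}{7} = - \frac{120}{7}$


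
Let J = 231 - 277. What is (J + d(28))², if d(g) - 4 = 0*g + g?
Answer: 196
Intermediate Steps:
d(g) = 4 + g (d(g) = 4 + (0*g + g) = 4 + (0 + g) = 4 + g)
J = -46
(J + d(28))² = (-46 + (4 + 28))² = (-46 + 32)² = (-14)² = 196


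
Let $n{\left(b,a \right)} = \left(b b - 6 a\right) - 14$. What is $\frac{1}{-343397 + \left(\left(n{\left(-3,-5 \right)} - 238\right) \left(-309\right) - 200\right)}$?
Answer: $- \frac{1}{277780} \approx -3.6 \cdot 10^{-6}$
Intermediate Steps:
$n{\left(b,a \right)} = -14 + b^{2} - 6 a$ ($n{\left(b,a \right)} = \left(b^{2} - 6 a\right) - 14 = -14 + b^{2} - 6 a$)
$\frac{1}{-343397 + \left(\left(n{\left(-3,-5 \right)} - 238\right) \left(-309\right) - 200\right)} = \frac{1}{-343397 - \left(200 - \left(\left(-14 + \left(-3\right)^{2} - -30\right) - 238\right) \left(-309\right)\right)} = \frac{1}{-343397 - \left(200 - \left(\left(-14 + 9 + 30\right) - 238\right) \left(-309\right)\right)} = \frac{1}{-343397 - \left(200 - \left(25 - 238\right) \left(-309\right)\right)} = \frac{1}{-343397 - -65617} = \frac{1}{-343397 + \left(65817 - 200\right)} = \frac{1}{-343397 + 65617} = \frac{1}{-277780} = - \frac{1}{277780}$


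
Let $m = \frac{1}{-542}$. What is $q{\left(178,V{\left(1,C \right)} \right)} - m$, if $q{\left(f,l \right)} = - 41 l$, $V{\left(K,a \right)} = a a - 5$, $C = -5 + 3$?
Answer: $\frac{22223}{542} \approx 41.002$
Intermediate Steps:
$C = -2$
$V{\left(K,a \right)} = -5 + a^{2}$ ($V{\left(K,a \right)} = a^{2} - 5 = -5 + a^{2}$)
$m = - \frac{1}{542} \approx -0.001845$
$q{\left(178,V{\left(1,C \right)} \right)} - m = - 41 \left(-5 + \left(-2\right)^{2}\right) - - \frac{1}{542} = - 41 \left(-5 + 4\right) + \frac{1}{542} = \left(-41\right) \left(-1\right) + \frac{1}{542} = 41 + \frac{1}{542} = \frac{22223}{542}$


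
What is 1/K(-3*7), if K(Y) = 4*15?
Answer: 1/60 ≈ 0.016667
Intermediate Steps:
K(Y) = 60
1/K(-3*7) = 1/60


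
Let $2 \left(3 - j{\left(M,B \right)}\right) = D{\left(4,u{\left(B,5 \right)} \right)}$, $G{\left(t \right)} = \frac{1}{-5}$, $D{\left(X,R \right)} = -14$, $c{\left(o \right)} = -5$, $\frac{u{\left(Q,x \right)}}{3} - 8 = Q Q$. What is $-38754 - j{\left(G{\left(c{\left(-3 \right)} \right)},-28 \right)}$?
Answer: $-38764$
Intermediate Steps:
$u{\left(Q,x \right)} = 24 + 3 Q^{2}$ ($u{\left(Q,x \right)} = 24 + 3 Q Q = 24 + 3 Q^{2}$)
$G{\left(t \right)} = - \frac{1}{5}$
$j{\left(M,B \right)} = 10$ ($j{\left(M,B \right)} = 3 - -7 = 3 + 7 = 10$)
$-38754 - j{\left(G{\left(c{\left(-3 \right)} \right)},-28 \right)} = -38754 - 10 = -38764$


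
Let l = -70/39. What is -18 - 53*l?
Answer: 3008/39 ≈ 77.128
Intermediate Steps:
l = -70/39 (l = -70*1/39 = -70/39 ≈ -1.7949)
-18 - 53*l = -18 - 53*(-70/39) = -18 + 3710/39 = 3008/39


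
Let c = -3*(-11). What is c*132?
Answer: 4356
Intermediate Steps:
c = 33
c*132 = 33*132 = 4356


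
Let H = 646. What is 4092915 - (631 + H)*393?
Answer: 3591054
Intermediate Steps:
4092915 - (631 + H)*393 = 4092915 - (631 + 646)*393 = 4092915 - 1277*393 = 4092915 - 1*501861 = 4092915 - 501861 = 3591054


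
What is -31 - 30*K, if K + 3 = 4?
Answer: -61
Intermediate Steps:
K = 1 (K = -3 + 4 = 1)
-31 - 30*K = -31 - 30*1 = -31 - 30 = -61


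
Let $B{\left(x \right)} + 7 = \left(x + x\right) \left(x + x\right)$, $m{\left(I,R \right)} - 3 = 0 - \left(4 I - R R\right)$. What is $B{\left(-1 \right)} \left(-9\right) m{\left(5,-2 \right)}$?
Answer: $-351$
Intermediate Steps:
$m{\left(I,R \right)} = 3 + R^{2} - 4 I$ ($m{\left(I,R \right)} = 3 + \left(0 - \left(4 I - R R\right)\right) = 3 + \left(0 - \left(- R^{2} + 4 I\right)\right) = 3 - \left(- R^{2} + 4 I\right) = 3 + R^{2} - 4 I$)
$B{\left(x \right)} = -7 + 4 x^{2}$ ($B{\left(x \right)} = -7 + \left(x + x\right) \left(x + x\right) = -7 + 2 x 2 x = -7 + 4 x^{2}$)
$B{\left(-1 \right)} \left(-9\right) m{\left(5,-2 \right)} = \left(-7 + 4 \left(-1\right)^{2}\right) \left(-9\right) \left(3 + \left(-2\right)^{2} - 20\right) = \left(-7 + 4 \cdot 1\right) \left(-9\right) \left(3 + 4 - 20\right) = \left(-7 + 4\right) \left(-9\right) \left(-13\right) = \left(-3\right) \left(-9\right) \left(-13\right) = 27 \left(-13\right) = -351$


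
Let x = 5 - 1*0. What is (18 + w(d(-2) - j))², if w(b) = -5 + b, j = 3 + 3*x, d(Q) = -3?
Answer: 64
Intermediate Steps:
x = 5 (x = 5 + 0 = 5)
j = 18 (j = 3 + 3*5 = 3 + 15 = 18)
(18 + w(d(-2) - j))² = (18 + (-5 + (-3 - 1*18)))² = (18 + (-5 + (-3 - 18)))² = (18 + (-5 - 21))² = (18 - 26)² = (-8)² = 64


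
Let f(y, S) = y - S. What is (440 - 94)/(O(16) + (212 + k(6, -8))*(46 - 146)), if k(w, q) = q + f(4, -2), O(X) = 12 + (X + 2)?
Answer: -173/10485 ≈ -0.016500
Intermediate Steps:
O(X) = 14 + X (O(X) = 12 + (2 + X) = 14 + X)
k(w, q) = 6 + q (k(w, q) = q + (4 - 1*(-2)) = q + (4 + 2) = q + 6 = 6 + q)
(440 - 94)/(O(16) + (212 + k(6, -8))*(46 - 146)) = (440 - 94)/((14 + 16) + (212 + (6 - 8))*(46 - 146)) = 346/(30 + (212 - 2)*(-100)) = 346/(30 + 210*(-100)) = 346/(30 - 21000) = 346/(-20970) = 346*(-1/20970) = -173/10485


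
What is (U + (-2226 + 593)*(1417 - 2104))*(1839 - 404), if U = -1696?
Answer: 1607451125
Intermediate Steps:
(U + (-2226 + 593)*(1417 - 2104))*(1839 - 404) = (-1696 + (-2226 + 593)*(1417 - 2104))*(1839 - 404) = (-1696 - 1633*(-687))*1435 = (-1696 + 1121871)*1435 = 1120175*1435 = 1607451125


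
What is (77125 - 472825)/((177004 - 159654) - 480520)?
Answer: 13190/15439 ≈ 0.85433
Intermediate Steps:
(77125 - 472825)/((177004 - 159654) - 480520) = -395700/(17350 - 480520) = -395700/(-463170) = -395700*(-1/463170) = 13190/15439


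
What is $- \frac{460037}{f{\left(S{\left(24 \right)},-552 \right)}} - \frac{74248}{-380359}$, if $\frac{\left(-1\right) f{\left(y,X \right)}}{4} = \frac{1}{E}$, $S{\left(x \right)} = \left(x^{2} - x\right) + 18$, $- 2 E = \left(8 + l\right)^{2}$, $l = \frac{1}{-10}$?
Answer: $- \frac{1092045210700803}{304287200} \approx -3.5889 \cdot 10^{6}$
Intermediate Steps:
$l = - \frac{1}{10} \approx -0.1$
$E = - \frac{6241}{200}$ ($E = - \frac{\left(8 - \frac{1}{10}\right)^{2}}{2} = - \frac{\left(\frac{79}{10}\right)^{2}}{2} = \left(- \frac{1}{2}\right) \frac{6241}{100} = - \frac{6241}{200} \approx -31.205$)
$S{\left(x \right)} = 18 + x^{2} - x$
$f{\left(y,X \right)} = \frac{800}{6241}$ ($f{\left(y,X \right)} = - \frac{4}{- \frac{6241}{200}} = \left(-4\right) \left(- \frac{200}{6241}\right) = \frac{800}{6241}$)
$- \frac{460037}{f{\left(S{\left(24 \right)},-552 \right)}} - \frac{74248}{-380359} = - \frac{460037}{\frac{800}{6241}} - \frac{74248}{-380359} = \left(-460037\right) \frac{6241}{800} - - \frac{74248}{380359} = - \frac{2871090917}{800} + \frac{74248}{380359} = - \frac{1092045210700803}{304287200}$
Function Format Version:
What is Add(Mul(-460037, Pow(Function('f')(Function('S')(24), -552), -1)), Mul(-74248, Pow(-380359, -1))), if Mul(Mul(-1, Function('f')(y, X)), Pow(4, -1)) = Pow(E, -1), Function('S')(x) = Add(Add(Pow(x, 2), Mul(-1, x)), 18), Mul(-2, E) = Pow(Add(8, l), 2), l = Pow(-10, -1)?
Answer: Rational(-1092045210700803, 304287200) ≈ -3.5889e+6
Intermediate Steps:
l = Rational(-1, 10) ≈ -0.10000
E = Rational(-6241, 200) (E = Mul(Rational(-1, 2), Pow(Add(8, Rational(-1, 10)), 2)) = Mul(Rational(-1, 2), Pow(Rational(79, 10), 2)) = Mul(Rational(-1, 2), Rational(6241, 100)) = Rational(-6241, 200) ≈ -31.205)
Function('S')(x) = Add(18, Pow(x, 2), Mul(-1, x))
Function('f')(y, X) = Rational(800, 6241) (Function('f')(y, X) = Mul(-4, Pow(Rational(-6241, 200), -1)) = Mul(-4, Rational(-200, 6241)) = Rational(800, 6241))
Add(Mul(-460037, Pow(Function('f')(Function('S')(24), -552), -1)), Mul(-74248, Pow(-380359, -1))) = Add(Mul(-460037, Pow(Rational(800, 6241), -1)), Mul(-74248, Pow(-380359, -1))) = Add(Mul(-460037, Rational(6241, 800)), Mul(-74248, Rational(-1, 380359))) = Add(Rational(-2871090917, 800), Rational(74248, 380359)) = Rational(-1092045210700803, 304287200)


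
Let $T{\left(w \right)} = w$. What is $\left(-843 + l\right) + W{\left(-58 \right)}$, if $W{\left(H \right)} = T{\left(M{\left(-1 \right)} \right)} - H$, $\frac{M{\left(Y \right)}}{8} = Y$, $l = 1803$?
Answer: $1010$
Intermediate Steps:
$M{\left(Y \right)} = 8 Y$
$W{\left(H \right)} = -8 - H$ ($W{\left(H \right)} = 8 \left(-1\right) - H = -8 - H$)
$\left(-843 + l\right) + W{\left(-58 \right)} = \left(-843 + 1803\right) - -50 = 960 + \left(-8 + 58\right) = 960 + 50 = 1010$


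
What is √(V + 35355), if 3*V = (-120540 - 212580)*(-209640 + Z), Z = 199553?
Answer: √1120095835 ≈ 33468.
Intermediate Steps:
V = 1120060480 (V = ((-120540 - 212580)*(-209640 + 199553))/3 = (-333120*(-10087))/3 = (⅓)*3360181440 = 1120060480)
√(V + 35355) = √(1120060480 + 35355) = √1120095835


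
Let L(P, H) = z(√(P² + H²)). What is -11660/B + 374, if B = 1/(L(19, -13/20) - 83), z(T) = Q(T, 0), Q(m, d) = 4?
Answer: 921514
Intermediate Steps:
z(T) = 4
L(P, H) = 4
B = -1/79 (B = 1/(4 - 83) = 1/(-79) = -1/79 ≈ -0.012658)
-11660/B + 374 = -11660/(-1/79) + 374 = -11660*(-79) + 374 = -110*(-8374) + 374 = 921140 + 374 = 921514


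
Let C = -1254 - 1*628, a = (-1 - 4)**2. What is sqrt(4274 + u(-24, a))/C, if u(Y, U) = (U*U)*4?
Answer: -sqrt(6774)/1882 ≈ -0.043732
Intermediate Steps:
a = 25 (a = (-5)**2 = 25)
C = -1882 (C = -1254 - 628 = -1882)
u(Y, U) = 4*U**2 (u(Y, U) = U**2*4 = 4*U**2)
sqrt(4274 + u(-24, a))/C = sqrt(4274 + 4*25**2)/(-1882) = sqrt(4274 + 4*625)*(-1/1882) = sqrt(4274 + 2500)*(-1/1882) = sqrt(6774)*(-1/1882) = -sqrt(6774)/1882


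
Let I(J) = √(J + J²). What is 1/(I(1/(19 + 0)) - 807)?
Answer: -291327/235100869 - 38*√5/235100869 ≈ -0.0012395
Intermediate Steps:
1/(I(1/(19 + 0)) - 807) = 1/(√((1 + 1/(19 + 0))/(19 + 0)) - 807) = 1/(√((1 + 1/19)/19) - 807) = 1/(√((1/19)*(20/19)) - 807) = 1/(√(20/361) - 807) = 1/(2*√5/19 - 807) = 1/(-807 + 2*√5/19)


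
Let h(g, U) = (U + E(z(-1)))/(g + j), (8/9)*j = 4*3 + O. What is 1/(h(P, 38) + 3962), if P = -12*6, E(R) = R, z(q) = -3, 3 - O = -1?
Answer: 54/213913 ≈ 0.00025244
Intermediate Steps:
O = 4 (O = 3 - 1*(-1) = 3 + 1 = 4)
j = 18 (j = 9*(4*3 + 4)/8 = 9*(12 + 4)/8 = (9/8)*16 = 18)
P = -72
h(g, U) = (-3 + U)/(18 + g) (h(g, U) = (U - 3)/(g + 18) = (-3 + U)/(18 + g))
1/(h(P, 38) + 3962) = 1/((-3 + 38)/(18 - 72) + 3962) = 1/(35/(-54) + 3962) = 1/(-1/54*35 + 3962) = 1/(-35/54 + 3962) = 1/(213913/54) = 54/213913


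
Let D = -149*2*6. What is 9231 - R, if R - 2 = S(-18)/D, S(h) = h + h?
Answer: 1375118/149 ≈ 9229.0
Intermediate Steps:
S(h) = 2*h
D = -1788 ≈ -1788.0
R = 301/149 (R = 2 + (2*(-18))/(-1788) = 2 - 36*(-1/1788) = 2 + 3/149 = 301/149 ≈ 2.0201)
9231 - R = 9231 - 1*301/149 = 9231 - 301/149 = 1375118/149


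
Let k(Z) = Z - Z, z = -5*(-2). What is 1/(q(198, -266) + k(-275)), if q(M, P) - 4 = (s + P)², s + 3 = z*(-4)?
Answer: 1/95485 ≈ 1.0473e-5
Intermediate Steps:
z = 10
k(Z) = 0
s = -43 (s = -3 + 10*(-4) = -3 - 40 = -43)
q(M, P) = 4 + (-43 + P)²
1/(q(198, -266) + k(-275)) = 1/((4 + (-43 - 266)²) + 0) = 1/((4 + (-309)²) + 0) = 1/((4 + 95481) + 0) = 1/(95485 + 0) = 1/95485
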